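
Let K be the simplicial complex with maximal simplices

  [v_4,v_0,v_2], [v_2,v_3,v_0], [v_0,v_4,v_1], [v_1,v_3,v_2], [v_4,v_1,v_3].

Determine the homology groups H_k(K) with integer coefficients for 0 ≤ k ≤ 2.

Order the vertices as v_0 < v_1 < v_2 < v_3 < v_4. Listing each simplex with vertices in this order, K has dimension 2 with simplices:

  0-simplices (5): [v_0], [v_1], [v_2], [v_3], [v_4]
  1-simplices (10): [v_0,v_1], [v_0,v_2], [v_0,v_3], [v_0,v_4], [v_1,v_2], [v_1,v_3], [v_1,v_4], [v_2,v_3], [v_2,v_4], [v_3,v_4]
  2-simplices (5): [v_0,v_1,v_4], [v_0,v_2,v_3], [v_0,v_2,v_4], [v_1,v_2,v_3], [v_1,v_3,v_4]

Hence C_0 ≅ Z^5, C_1 ≅ Z^10, C_2 ≅ Z^5.

∂_1: C_1 → C_0 sends each edge [p,q] (with p < q) to q − p. For instance
  ∂[v_2,v_4] = [v_4] − [v_2].
The 5×10 boundary matrix has rank 4 and Smith normal form diag(1,1,1,1).

Boundary ∂_2: C_2 → C_1 sends each 2-simplex [p,q,r] to [q,r] − [p,r] + [p,q]. For instance
  ∂[v_1,v_3,v_4] = [v_3,v_4] − [v_1,v_4] + [v_1,v_3],
  ∂[v_0,v_2,v_4] = [v_2,v_4] − [v_0,v_4] + [v_0,v_2].
As a 10×5 matrix over Z this has rank 5, with invariant factors (1,1,1,1,1).

Computing H_k = (kernel of ∂_k) / (image of ∂_{k+1}):

  H_0: rank C_0 − rank ∂_1 = 5 − 4 = 1, and the invariant factors of ∂_1 are all 1, so H_0 ≅ Z.
  H_1: rank ker ∂_1 − rank ∂_2 = (10 − 4) − 5 = 1, and the invariant factors of ∂_2 are all 1, so H_1 ≅ Z.
  H_2: rank ker ∂_2 − rank ∂_3 = (5 − 5) − 0 = 0, and there is no ∂_3, so H_2 ≅ 0.

H_0 = Z,  H_1 = Z,  H_2 = 0.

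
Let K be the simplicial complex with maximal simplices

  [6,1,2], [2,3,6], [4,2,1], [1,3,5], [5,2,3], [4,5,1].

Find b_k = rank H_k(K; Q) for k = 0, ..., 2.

K has 6 vertices, 12 edges, 6 triangles.
rank ∂_0 = 0, rank ∂_1 = 5 ⇒ b_0 = 6 − 0 − 5 = 1; all invariant factors of ∂_1 are 1 so no torsion. So H_0 ≅ Z.
rank ∂_1 = 5, rank ∂_2 = 6 ⇒ b_1 = 12 − 5 − 6 = 1; all invariant factors of ∂_2 are 1 so no torsion. So H_1 ≅ Z.
rank ∂_2 = 6, rank ∂_3 = 0 ⇒ b_2 = 6 − 6 − 0 = 0. So H_2 ≅ 0.

b_0 = 1, b_1 = 1, b_2 = 0.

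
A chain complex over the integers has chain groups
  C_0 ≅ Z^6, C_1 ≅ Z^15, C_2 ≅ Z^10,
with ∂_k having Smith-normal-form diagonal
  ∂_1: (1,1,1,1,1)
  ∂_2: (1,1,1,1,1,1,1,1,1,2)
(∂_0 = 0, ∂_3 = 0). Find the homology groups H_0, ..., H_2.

H_0: b_0 = 6 − 0 − 5 = 1; torsion from ∂_1 factors > 1: none. So H_0 ≅ Z.
H_1: b_1 = 15 − 5 − 10 = 0; torsion from ∂_2 factors > 1: [2]. So H_1 ≅ Z_2.
H_2: b_2 = 10 − 10 − 0 = 0; torsion from ∂_3 factors > 1: none. So H_2 ≅ 0.

H_0 ≅ Z,  H_1 ≅ Z_2,  H_2 = 0.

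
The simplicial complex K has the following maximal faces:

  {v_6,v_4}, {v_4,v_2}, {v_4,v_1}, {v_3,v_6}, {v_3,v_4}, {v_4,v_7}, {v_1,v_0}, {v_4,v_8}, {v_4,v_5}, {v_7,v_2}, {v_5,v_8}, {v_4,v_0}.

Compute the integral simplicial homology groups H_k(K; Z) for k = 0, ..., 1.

H_0 ≅ Z,  H_1 ≅ Z^4.

Order the vertices as v_0 < v_1 < v_2 < v_3 < v_4 < v_5 < v_6 < v_7 < v_8. Listing each simplex with vertices in this order, K has dimension 1 with simplices:

  0-simplices (9): [v_0], [v_1], [v_2], [v_3], [v_4], [v_5], [v_6], [v_7], [v_8]
  1-simplices (12): [v_0,v_1], [v_0,v_4], [v_1,v_4], [v_2,v_4], [v_2,v_7], [v_3,v_4], [v_3,v_6], [v_4,v_5], [v_4,v_6], [v_4,v_7], [v_4,v_8], [v_5,v_8]

giving chain groups C_0 ≅ Z^9, C_1 ≅ Z^12.

The boundary map ∂_1: C_1 → C_0 is given by ∂[p,q] = [q] − [p].
This gives a 9×12 integer matrix of rank 8; reducing to Smith normal form yields diagonal entries (1,1,1,1,1,1,1,1).

Reading off H_k = ker ∂_k / im ∂_{k+1}:

  H_0: rank C_0 − rank ∂_1 = 9 − 8 = 1, and the invariant factors of ∂_1 are all 1, so H_0 = Z.
  H_1: rank ker ∂_1 − rank ∂_2 = (12 − 8) − 0 = 4, and there is no ∂_2, so H_1 = Z^4.

As a check, the Euler characteristic is 9 − 12 = -3, which agrees with 1 − 4 = -3.
(K is a triangulation of a wedge of 4 circles.)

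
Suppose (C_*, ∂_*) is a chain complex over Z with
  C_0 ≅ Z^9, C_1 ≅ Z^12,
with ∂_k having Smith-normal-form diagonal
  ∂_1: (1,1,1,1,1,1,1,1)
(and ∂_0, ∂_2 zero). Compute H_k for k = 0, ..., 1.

H_0: b_0 = 9 − 0 − 8 = 1; torsion from ∂_1 factors > 1: none. So H_0 = Z.
H_1: b_1 = 12 − 8 − 0 = 4; torsion from ∂_2 factors > 1: none. So H_1 = Z^4.

H_0 = Z,  H_1 = Z^4.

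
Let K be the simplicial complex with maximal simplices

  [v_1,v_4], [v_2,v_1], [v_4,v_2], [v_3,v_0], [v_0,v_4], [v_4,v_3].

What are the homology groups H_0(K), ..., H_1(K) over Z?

We work with the vertex ordering v_0 < v_1 < v_2 < v_3 < v_4. The simplices of K, each written with vertices in increasing order, are:

  0-simplices (5): [v_0], [v_1], [v_2], [v_3], [v_4]
  1-simplices (6): [v_0,v_3], [v_0,v_4], [v_1,v_2], [v_1,v_4], [v_2,v_4], [v_3,v_4]

Hence C_0 ≅ Z^5, C_1 ≅ Z^6.

The boundary map ∂_1: C_1 → C_0 maps an edge to its endpoints' difference, ∂[p,q] = q − p. For instance
  ∂[v_0,v_3] = [v_3] − [v_0].
The resulting 5×6 matrix has rank 4, and its Smith normal form has invariant factors (1,1,1,1).

Computing H_k = (kernel of ∂_k) / (image of ∂_{k+1}):

  H_0: rank C_0 − rank ∂_1 = 5 − 4 = 1, and the invariant factors of ∂_1 are all 1, so H_0 ≅ Z.
  H_1: rank ker ∂_1 − rank ∂_2 = (6 − 4) − 0 = 2, and there is no ∂_2, so H_1 ≅ Z^2.

H_0 ≅ Z,  H_1 ≅ Z^2.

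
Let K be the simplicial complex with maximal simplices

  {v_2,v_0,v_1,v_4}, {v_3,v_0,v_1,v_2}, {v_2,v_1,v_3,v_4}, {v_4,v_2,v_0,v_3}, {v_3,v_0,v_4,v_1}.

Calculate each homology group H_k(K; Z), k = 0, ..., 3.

K has 5 vertices, 10 edges, 10 triangles, 5 3-simplices.
rank ∂_0 = 0, rank ∂_1 = 4 ⇒ b_0 = 5 − 0 − 4 = 1; all invariant factors of ∂_1 are 1 so no torsion. So H_0 ≅ Z.
rank ∂_1 = 4, rank ∂_2 = 6 ⇒ b_1 = 10 − 4 − 6 = 0; all invariant factors of ∂_2 are 1 so no torsion. So H_1 ≅ 0.
rank ∂_2 = 6, rank ∂_3 = 4 ⇒ b_2 = 10 − 6 − 4 = 0; all invariant factors of ∂_3 are 1 so no torsion. So H_2 ≅ 0.
rank ∂_3 = 4, rank ∂_4 = 0 ⇒ b_3 = 5 − 4 − 0 = 1. So H_3 ≅ Z.

H_0 = Z,  H_1 = 0,  H_2 = 0,  H_3 = Z.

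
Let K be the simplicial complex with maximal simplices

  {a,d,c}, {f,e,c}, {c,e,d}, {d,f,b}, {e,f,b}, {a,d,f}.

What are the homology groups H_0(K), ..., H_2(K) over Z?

Take the total order a < b < c < d < e < f on the vertex set. Then K (dimension 2) consists of the simplices:

  0-simplices (6): a, b, c, d, e, f
  1-simplices (12): ac, ad, af, bd, be, bf, cd, ce, cf, de, df, ef
  2-simplices (6): acd, adf, bdf, bef, cde, cef

Hence C_0 ≅ Z^6, C_1 ≅ Z^12, C_2 ≅ Z^6.

∂_1: C_1 → C_0 sends each edge [p,q] (with p < q) to q − p.
This gives a 6×12 integer matrix of rank 5; reducing to Smith normal form yields diagonal entries (1,1,1,1,1).

∂_2: C_2 → C_1 maps a triangle to the signed sum of its edges. For instance
  ∂cef = ef − cf + ce,
  ∂adf = df − af + ad.
The resulting 12×6 matrix has rank 6, and its Smith normal form has invariant factors (1,1,1,1,1,1).

Computing H_k = (kernel of ∂_k) / (image of ∂_{k+1}):

  H_0: rank C_0 − rank ∂_1 = 6 − 5 = 1, and the invariant factors of ∂_1 are all 1, so H_0 ≅ Z.
  H_1: rank ker ∂_1 − rank ∂_2 = (12 − 5) − 6 = 1, and the invariant factors of ∂_2 are all 1, so H_1 ≅ Z.
  H_2: rank ker ∂_2 − rank ∂_3 = (6 − 6) − 0 = 0, and there is no ∂_3, so H_2 ≅ 0.

(K is a triangulation of the cylinder S^1 x I.)

H_0 = Z,  H_1 = Z,  H_2 = 0.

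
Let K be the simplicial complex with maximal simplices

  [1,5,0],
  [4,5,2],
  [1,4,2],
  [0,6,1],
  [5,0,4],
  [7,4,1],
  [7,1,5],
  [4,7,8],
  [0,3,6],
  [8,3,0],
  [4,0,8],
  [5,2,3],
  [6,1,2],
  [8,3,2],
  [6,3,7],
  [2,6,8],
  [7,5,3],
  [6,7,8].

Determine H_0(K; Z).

Take the total order 0 < 1 < 2 < 3 < 4 < 5 < 6 < 7 < 8 on the vertex set. Then K (dimension 2) consists of the simplices:

  0-simplices (9): [0], [1], [2], [3], [4], [5], [6], [7], [8]
  1-simplices (27): (27 of them)
  2-simplices (18): [0,1,5], [0,1,6], [0,3,6], [0,3,8], [0,4,5], [0,4,8], [1,2,4], [1,2,6], [1,4,7], [1,5,7], [2,3,5], [2,3,8], [2,4,5], [2,6,8], [3,5,7], [3,6,7], [4,7,8], [6,7,8]

giving chain groups C_0 ≅ Z^9, C_1 ≅ Z^27, C_2 ≅ Z^18.

The boundary map ∂_1: C_1 → C_0 is given by ∂[p,q] = [q] − [p].
As a 9×27 matrix over Z this has rank 8, with invariant factors (1,1,1,1,1,1,1,1).

The boundary map ∂_2: C_2 → C_1 maps a triangle to the signed sum of its edges. For instance
  ∂[1,2,6] = [2,6] − [1,6] + [1,2],
  ∂[0,3,8] = [3,8] − [0,8] + [0,3].
The 27×18 boundary matrix has rank 18 and Smith normal form diag(1,1,1,1,1,1,1,1,1,1,1,1,1,1,1,1,1,2).

Now H_k = ker ∂_k / im ∂_{k+1}, so:

  H_0: rank C_0 − rank ∂_1 = 9 − 8 = 1, and the invariant factors of ∂_1 are all 1, so H_0 = Z.

H_0 = Z.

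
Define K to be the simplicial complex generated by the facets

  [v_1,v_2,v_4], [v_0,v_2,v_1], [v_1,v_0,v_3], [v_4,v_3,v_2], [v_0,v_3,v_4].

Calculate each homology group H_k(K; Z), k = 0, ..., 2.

H_0 ≅ Z,  H_1 ≅ Z,  H_2 = 0.

Order the vertices as v_0 < v_1 < v_2 < v_3 < v_4. Listing each simplex with vertices in this order, K has dimension 2 with simplices:

  0-simplices (5): [v_0], [v_1], [v_2], [v_3], [v_4]
  1-simplices (10): [v_0,v_1], [v_0,v_2], [v_0,v_3], [v_0,v_4], [v_1,v_2], [v_1,v_3], [v_1,v_4], [v_2,v_3], [v_2,v_4], [v_3,v_4]
  2-simplices (5): [v_0,v_1,v_2], [v_0,v_1,v_3], [v_0,v_3,v_4], [v_1,v_2,v_4], [v_2,v_3,v_4]

giving chain groups C_0 ≅ Z^5, C_1 ≅ Z^10, C_2 ≅ Z^5.

The boundary map ∂_1: C_1 → C_0 maps an edge to its endpoints' difference, ∂[p,q] = q − p. For instance
  ∂[v_0,v_1] = [v_1] − [v_0].
This gives a 5×10 integer matrix of rank 4; reducing to Smith normal form yields diagonal entries (1,1,1,1).

Boundary ∂_2: C_2 → C_1 maps a triangle to the signed sum of its edges. For instance
  ∂[v_1,v_2,v_4] = [v_2,v_4] − [v_1,v_4] + [v_1,v_2],
  ∂[v_0,v_3,v_4] = [v_3,v_4] − [v_0,v_4] + [v_0,v_3].
This gives a 10×5 integer matrix of rank 5; reducing to Smith normal form yields diagonal entries (1,1,1,1,1).

From H_k ≅ ker(∂_k) / im(∂_{k+1}) we obtain:

  H_0: rank C_0 − rank ∂_1 = 5 − 4 = 1, and the invariant factors of ∂_1 are all 1, so H_0 = Z.
  H_1: rank ker ∂_1 − rank ∂_2 = (10 − 4) − 5 = 1, and the invariant factors of ∂_2 are all 1, so H_1 = Z.
  H_2: rank ker ∂_2 − rank ∂_3 = (5 − 5) − 0 = 0, and there is no ∂_3, so H_2 = 0.

As a check, the Euler characteristic is 5 − 10 + 5 = 0, which agrees with 1 − 1 + 0 = 0.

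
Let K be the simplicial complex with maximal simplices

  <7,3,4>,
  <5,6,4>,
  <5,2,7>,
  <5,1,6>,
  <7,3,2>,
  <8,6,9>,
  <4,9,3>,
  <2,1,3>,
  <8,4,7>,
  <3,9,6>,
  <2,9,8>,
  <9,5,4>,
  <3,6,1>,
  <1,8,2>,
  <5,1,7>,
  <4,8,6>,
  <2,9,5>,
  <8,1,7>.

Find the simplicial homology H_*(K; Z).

H_0 ≅ Z,  H_1 ≅ Z ⊕ Z_2,  H_2 = 0.

Order the vertices as 1 < 2 < 3 < 4 < 5 < 6 < 7 < 8 < 9. Listing each simplex with vertices in this order, K has dimension 2 with simplices:

  0-simplices (9): [1], [2], [3], [4], [5], [6], [7], [8], [9]
  1-simplices (27): (27 of them)
  2-simplices (18): [1,2,3], [1,2,8], [1,3,6], [1,5,6], [1,5,7], [1,7,8], [2,3,7], [2,5,7], [2,5,9], [2,8,9], [3,4,7], [3,4,9], [3,6,9], [4,5,6], [4,5,9], [4,6,8], [4,7,8], [6,8,9]

giving chain groups C_0 ≅ Z^9, C_1 ≅ Z^27, C_2 ≅ Z^18.

∂_1: C_1 → C_0 is given by ∂[p,q] = [q] − [p].
The 9×27 boundary matrix has rank 8 and Smith normal form diag(1,1,1,1,1,1,1,1).

The boundary map ∂_2: C_2 → C_1 acts by ∂[p,q,r] = [q,r] − [p,r] + [p,q]. For instance
  ∂[1,5,6] = [5,6] − [1,6] + [1,5],
  ∂[2,3,7] = [3,7] − [2,7] + [2,3].
The 27×18 boundary matrix has rank 18 and Smith normal form diag(1,1,1,1,1,1,1,1,1,1,1,1,1,1,1,1,1,2).

Now H_k = ker ∂_k / im ∂_{k+1}, so:

  H_0: rank C_0 − rank ∂_1 = 9 − 8 = 1, and the invariant factors of ∂_1 are all 1, so H_0 = Z.
  H_1: rank ker ∂_1 − rank ∂_2 = (27 − 8) − 18 = 1, and ∂_2 has invariant factor 2 > 1, so H_1 = Z ⊕ Z_2.
  H_2: rank ker ∂_2 − rank ∂_3 = (18 − 18) − 0 = 0, and there is no ∂_3, so H_2 = 0.

As a check, the Euler characteristic is 9 − 27 + 18 = 0, which agrees with 1 − 1 + 0 = 0.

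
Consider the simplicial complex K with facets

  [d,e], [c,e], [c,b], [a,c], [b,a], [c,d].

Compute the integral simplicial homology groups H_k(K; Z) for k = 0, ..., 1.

H_0 ≅ Z,  H_1 ≅ Z^2.

K has 5 vertices, 6 edges.
rank ∂_0 = 0, rank ∂_1 = 4 ⇒ b_0 = 5 − 0 − 4 = 1; all invariant factors of ∂_1 are 1 so no torsion. So H_0 ≅ Z.
rank ∂_1 = 4, rank ∂_2 = 0 ⇒ b_1 = 6 − 4 − 0 = 2. So H_1 ≅ Z^2.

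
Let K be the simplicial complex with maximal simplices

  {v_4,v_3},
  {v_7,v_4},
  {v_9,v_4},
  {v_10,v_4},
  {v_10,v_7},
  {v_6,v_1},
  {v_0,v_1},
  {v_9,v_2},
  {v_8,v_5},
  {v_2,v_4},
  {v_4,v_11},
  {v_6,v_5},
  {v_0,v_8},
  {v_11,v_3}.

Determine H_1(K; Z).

Order the vertices as v_0 < v_1 < v_2 < v_3 < v_4 < v_5 < v_6 < v_7 < v_8 < v_9 < v_10 < v_11. Listing each simplex with vertices in this order, K has dimension 1 with simplices:

  0-simplices (12): [v_0], [v_1], [v_2], [v_3], [v_4], [v_5], [v_6], [v_7], [v_8], [v_9], [v_10], [v_11]
  1-simplices (14): [v_0,v_1], [v_0,v_8], [v_1,v_6], [v_2,v_4], [v_2,v_9], [v_3,v_4], [v_3,v_11], [v_4,v_7], [v_4,v_9], [v_4,v_10], [v_4,v_11], [v_5,v_6], [v_5,v_8], [v_7,v_10]

Hence C_0 ≅ Z^12, C_1 ≅ Z^14.

∂_1: C_1 → C_0 sends each edge [p,q] (with p < q) to q − p. For instance
  ∂[v_2,v_4] = [v_4] − [v_2].
The resulting 12×14 matrix has rank 10, and its Smith normal form has invariant factors (1,1,1,1,1,1,1,1,1,1).

From H_k ≅ ker(∂_k) / im(∂_{k+1}) we obtain:

  H_1: rank ker ∂_1 − rank ∂_2 = (14 − 10) − 0 = 4, and there is no ∂_2, so H_1 ≅ Z^4.

H_1 = Z^4.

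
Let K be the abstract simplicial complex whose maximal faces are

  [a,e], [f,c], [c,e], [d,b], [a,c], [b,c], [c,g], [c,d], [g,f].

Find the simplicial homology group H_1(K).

H_1 ≅ Z^3.

We work with the vertex ordering a < b < c < d < e < f < g. The simplices of K, each written with vertices in increasing order, are:

  0-simplices (7): a, b, c, d, e, f, g
  1-simplices (9): ac, ae, bc, bd, cd, ce, cf, cg, fg

giving chain groups C_0 ≅ Z^7, C_1 ≅ Z^9.

Boundary ∂_1: C_1 → C_0 maps an edge to its endpoints' difference, ∂[p,q] = q − p. For instance
  ∂ae = e − a.
The resulting 7×9 matrix has rank 6, and its Smith normal form has invariant factors (1,1,1,1,1,1).

From H_k ≅ ker(∂_k) / im(∂_{k+1}) we obtain:

  H_1: rank ker ∂_1 − rank ∂_2 = (9 − 6) − 0 = 3, and there is no ∂_2, so H_1 ≅ Z^3.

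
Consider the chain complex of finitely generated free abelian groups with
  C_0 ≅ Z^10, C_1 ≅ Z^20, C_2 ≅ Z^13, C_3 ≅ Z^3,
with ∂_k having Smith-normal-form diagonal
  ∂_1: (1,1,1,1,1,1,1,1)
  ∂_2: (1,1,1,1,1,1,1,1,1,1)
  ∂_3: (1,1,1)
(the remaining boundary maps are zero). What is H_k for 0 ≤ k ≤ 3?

H_0: b_0 = 10 − 0 − 8 = 2; torsion from ∂_1 factors > 1: none. So H_0 ≅ Z^2.
H_1: b_1 = 20 − 8 − 10 = 2; torsion from ∂_2 factors > 1: none. So H_1 ≅ Z^2.
H_2: b_2 = 13 − 10 − 3 = 0; torsion from ∂_3 factors > 1: none. So H_2 ≅ 0.
H_3: b_3 = 3 − 3 − 0 = 0; torsion from ∂_4 factors > 1: none. So H_3 ≅ 0.

H_0 ≅ Z^2,  H_1 ≅ Z^2,  H_2 = 0,  H_3 = 0.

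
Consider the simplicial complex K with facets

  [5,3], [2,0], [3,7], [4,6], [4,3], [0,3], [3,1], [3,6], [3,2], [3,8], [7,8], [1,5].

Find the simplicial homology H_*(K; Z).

H_0 ≅ Z,  H_1 ≅ Z^4.

Fix the vertex order 0 < 1 < 2 < 3 < 4 < 5 < 6 < 7 < 8 and write every simplex with vertices in increasing order. Then dim K = 1 and the simplices of K are:

  0-simplices (9): [0], [1], [2], [3], [4], [5], [6], [7], [8]
  1-simplices (12): [0,2], [0,3], [1,3], [1,5], [2,3], [3,4], [3,5], [3,6], [3,7], [3,8], [4,6], [7,8]

giving chain groups C_0 ≅ Z^9, C_1 ≅ Z^12.

∂_1: C_1 → C_0 maps an edge to its endpoints' difference, ∂[p,q] = q − p. For instance
  ∂[0,3] = [3] − [0].
As a 9×12 matrix over Z this has rank 8, with invariant factors (1,1,1,1,1,1,1,1).

Computing H_k = (kernel of ∂_k) / (image of ∂_{k+1}):

  H_0: rank C_0 − rank ∂_1 = 9 − 8 = 1, and the invariant factors of ∂_1 are all 1, so H_0 ≅ Z.
  H_1: rank ker ∂_1 − rank ∂_2 = (12 − 8) − 0 = 4, and there is no ∂_2, so H_1 ≅ Z^4.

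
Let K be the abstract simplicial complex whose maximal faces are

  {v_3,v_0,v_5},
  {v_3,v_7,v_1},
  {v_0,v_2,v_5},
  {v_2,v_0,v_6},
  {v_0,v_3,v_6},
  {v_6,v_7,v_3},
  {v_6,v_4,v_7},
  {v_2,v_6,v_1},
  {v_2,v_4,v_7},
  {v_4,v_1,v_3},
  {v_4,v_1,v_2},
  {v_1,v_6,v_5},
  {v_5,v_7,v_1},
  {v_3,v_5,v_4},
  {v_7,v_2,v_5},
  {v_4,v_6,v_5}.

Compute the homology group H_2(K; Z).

Order the vertices as v_0 < v_1 < v_2 < v_3 < v_4 < v_5 < v_6 < v_7. Listing each simplex with vertices in this order, K has dimension 2 with simplices:

  0-simplices (8): [v_0], [v_1], [v_2], [v_3], [v_4], [v_5], [v_6], [v_7]
  1-simplices (24): (24 of them)
  2-simplices (16): (16 of them)

so the chain groups are C_0 ≅ Z^8, C_1 ≅ Z^24, C_2 ≅ Z^16.

The boundary map ∂_1: C_1 → C_0 maps an edge to its endpoints' difference, ∂[p,q] = q − p.
As a 8×24 matrix over Z this has rank 7, with invariant factors (1,1,1,1,1,1,1).

∂_2: C_2 → C_1 maps a triangle to the signed sum of its edges. For instance
  ∂[v_0,v_3,v_5] = [v_3,v_5] − [v_0,v_5] + [v_0,v_3],
  ∂[v_1,v_2,v_6] = [v_2,v_6] − [v_1,v_6] + [v_1,v_2].
The 24×16 boundary matrix has rank 15 and Smith normal form diag(1,1,1,1,1,1,1,1,1,1,1,1,1,1,1).

Computing H_k = (kernel of ∂_k) / (image of ∂_{k+1}):

  H_2: rank ker ∂_2 − rank ∂_3 = (16 − 15) − 0 = 1, and there is no ∂_3, so H_2 = Z.

H_2 ≅ Z.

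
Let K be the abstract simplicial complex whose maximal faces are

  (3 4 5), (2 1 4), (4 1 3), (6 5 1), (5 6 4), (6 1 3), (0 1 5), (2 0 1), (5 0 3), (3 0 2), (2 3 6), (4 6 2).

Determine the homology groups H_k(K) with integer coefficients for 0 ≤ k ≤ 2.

Take the total order 0 < 1 < 2 < 3 < 4 < 5 < 6 on the vertex set. Then K (dimension 2) consists of the simplices:

  0-simplices (7): [0], [1], [2], [3], [4], [5], [6]
  1-simplices (18): [0,1], [0,2], [0,3], [0,5], [1,2], [1,3], [1,4], [1,5], [1,6], [2,3], [2,4], [2,6], [3,4], [3,5], [3,6], [4,5], [4,6], [5,6]
  2-simplices (12): [0,1,2], [0,1,5], [0,2,3], [0,3,5], [1,2,4], [1,3,4], [1,3,6], [1,5,6], [2,3,6], [2,4,6], [3,4,5], [4,5,6]

so the chain groups are C_0 ≅ Z^7, C_1 ≅ Z^18, C_2 ≅ Z^12.

Boundary ∂_1: C_1 → C_0 sends each edge [p,q] (with p < q) to q − p. For instance
  ∂[2,3] = [3] − [2].
The resulting 7×18 matrix has rank 6, and its Smith normal form has invariant factors (1,1,1,1,1,1).

∂_2: C_2 → C_1 sends each 2-simplex [p,q,r] to [q,r] − [p,r] + [p,q]. For instance
  ∂[3,4,5] = [4,5] − [3,5] + [3,4],
  ∂[1,3,4] = [3,4] − [1,4] + [1,3].
As a 18×12 matrix over Z this has rank 12, with invariant factors (1,1,1,1,1,1,1,1,1,1,1,2).

Reading off H_k = ker ∂_k / im ∂_{k+1}:

  H_0: rank C_0 − rank ∂_1 = 7 − 6 = 1, and the invariant factors of ∂_1 are all 1, so H_0 = Z.
  H_1: rank ker ∂_1 − rank ∂_2 = (18 − 6) − 12 = 0, and ∂_2 has invariant factor 2 > 1, so H_1 = Z/2.
  H_2: rank ker ∂_2 − rank ∂_3 = (12 − 12) − 0 = 0, and there is no ∂_3, so H_2 = 0.

H_0 ≅ Z,  H_1 ≅ Z/2,  H_2 = 0.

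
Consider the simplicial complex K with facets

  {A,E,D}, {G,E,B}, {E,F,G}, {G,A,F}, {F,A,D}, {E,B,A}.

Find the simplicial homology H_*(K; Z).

H_0 = Z,  H_1 = Z,  H_2 = 0.

Order the vertices as A < B < D < E < F < G. Listing each simplex with vertices in this order, K has dimension 2 with simplices:

  0-simplices (6): A, B, D, E, F, G
  1-simplices (12): AB, AD, AE, AF, AG, BE, BG, DE, DF, EF, EG, FG
  2-simplices (6): ABE, ADE, ADF, AFG, BEG, EFG

Hence C_0 ≅ Z^6, C_1 ≅ Z^12, C_2 ≅ Z^6.

Boundary ∂_1: C_1 → C_0 sends each edge [p,q] (with p < q) to q − p. For instance
  ∂FG = G − F.
This gives a 6×12 integer matrix of rank 5; reducing to Smith normal form yields diagonal entries (1,1,1,1,1).

The boundary map ∂_2: C_2 → C_1 acts by ∂[p,q,r] = [q,r] − [p,r] + [p,q]. For instance
  ∂ADF = DF − AF + AD,
  ∂ADE = DE − AE + AD.
The resulting 12×6 matrix has rank 6, and its Smith normal form has invariant factors (1,1,1,1,1,1).

Computing H_k = (kernel of ∂_k) / (image of ∂_{k+1}):

  H_0: rank C_0 − rank ∂_1 = 6 − 5 = 1, and the invariant factors of ∂_1 are all 1, so H_0 ≅ Z.
  H_1: rank ker ∂_1 − rank ∂_2 = (12 − 5) − 6 = 1, and the invariant factors of ∂_2 are all 1, so H_1 ≅ Z.
  H_2: rank ker ∂_2 − rank ∂_3 = (6 − 6) − 0 = 0, and there is no ∂_3, so H_2 ≅ 0.

As a check, the Euler characteristic is 6 − 12 + 6 = 0, which agrees with 1 − 1 + 0 = 0.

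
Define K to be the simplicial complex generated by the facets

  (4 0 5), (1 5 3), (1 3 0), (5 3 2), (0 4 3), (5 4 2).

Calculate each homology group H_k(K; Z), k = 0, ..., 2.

Fix the vertex order 0 < 1 < 2 < 3 < 4 < 5 and write every simplex with vertices in increasing order. Then dim K = 2 and the simplices of K are:

  0-simplices (6): [0], [1], [2], [3], [4], [5]
  1-simplices (12): [0,1], [0,3], [0,4], [0,5], [1,3], [1,5], [2,3], [2,4], [2,5], [3,4], [3,5], [4,5]
  2-simplices (6): [0,1,3], [0,3,4], [0,4,5], [1,3,5], [2,3,5], [2,4,5]

Hence C_0 ≅ Z^6, C_1 ≅ Z^12, C_2 ≅ Z^6.

∂_1: C_1 → C_0 is given by ∂[p,q] = [q] − [p]. For instance
  ∂[2,3] = [3] − [2].
The 6×12 boundary matrix has rank 5 and Smith normal form diag(1,1,1,1,1).

Boundary ∂_2: C_2 → C_1 acts by ∂[p,q,r] = [q,r] − [p,r] + [p,q]. For instance
  ∂[2,3,5] = [3,5] − [2,5] + [2,3],
  ∂[0,1,3] = [1,3] − [0,3] + [0,1].
As a 12×6 matrix over Z this has rank 6, with invariant factors (1,1,1,1,1,1).

From H_k ≅ ker(∂_k) / im(∂_{k+1}) we obtain:

  H_0: rank C_0 − rank ∂_1 = 6 − 5 = 1, and the invariant factors of ∂_1 are all 1, so H_0 = Z.
  H_1: rank ker ∂_1 − rank ∂_2 = (12 − 5) − 6 = 1, and the invariant factors of ∂_2 are all 1, so H_1 = Z.
  H_2: rank ker ∂_2 − rank ∂_3 = (6 − 6) − 0 = 0, and there is no ∂_3, so H_2 = 0.

As a check, the Euler characteristic is 6 − 12 + 6 = 0, which agrees with 1 − 1 + 0 = 0.
(K is a triangulation of the cylinder S^1 x I.)

H_0 ≅ Z,  H_1 ≅ Z,  H_2 = 0.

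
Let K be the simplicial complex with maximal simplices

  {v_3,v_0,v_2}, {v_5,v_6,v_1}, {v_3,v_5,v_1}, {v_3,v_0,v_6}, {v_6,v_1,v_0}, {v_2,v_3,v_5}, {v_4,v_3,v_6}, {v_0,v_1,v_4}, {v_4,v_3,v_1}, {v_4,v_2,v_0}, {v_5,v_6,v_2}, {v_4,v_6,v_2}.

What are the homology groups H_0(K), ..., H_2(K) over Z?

Order the vertices as v_0 < v_1 < v_2 < v_3 < v_4 < v_5 < v_6. Listing each simplex with vertices in this order, K has dimension 2 with simplices:

  0-simplices (7): [v_0], [v_1], [v_2], [v_3], [v_4], [v_5], [v_6]
  1-simplices (18): (18 of them)
  2-simplices (12): (12 of them)

Hence C_0 ≅ Z^7, C_1 ≅ Z^18, C_2 ≅ Z^12.

∂_1: C_1 → C_0 is given by ∂[p,q] = [q] − [p]. For instance
  ∂[v_2,v_3] = [v_3] − [v_2].
The 7×18 boundary matrix has rank 6 and Smith normal form diag(1,1,1,1,1,1).

∂_2: C_2 → C_1 sends each 2-simplex [p,q,r] to [q,r] − [p,r] + [p,q]. For instance
  ∂[v_2,v_4,v_6] = [v_4,v_6] − [v_2,v_6] + [v_2,v_4],
  ∂[v_2,v_5,v_6] = [v_5,v_6] − [v_2,v_6] + [v_2,v_5].
The 18×12 boundary matrix has rank 12 and Smith normal form diag(1,1,1,1,1,1,1,1,1,1,1,2).

From H_k ≅ ker(∂_k) / im(∂_{k+1}) we obtain:

  H_0: rank C_0 − rank ∂_1 = 7 − 6 = 1, and the invariant factors of ∂_1 are all 1, so H_0 ≅ Z.
  H_1: rank ker ∂_1 − rank ∂_2 = (18 − 6) − 12 = 0, and ∂_2 has invariant factor 2 > 1, so H_1 ≅ Z/2.
  H_2: rank ker ∂_2 − rank ∂_3 = (12 − 12) − 0 = 0, and there is no ∂_3, so H_2 ≅ 0.

(K is a triangulation of the real projective plane RP^2.)

H_0 = Z,  H_1 = Z/2,  H_2 = 0.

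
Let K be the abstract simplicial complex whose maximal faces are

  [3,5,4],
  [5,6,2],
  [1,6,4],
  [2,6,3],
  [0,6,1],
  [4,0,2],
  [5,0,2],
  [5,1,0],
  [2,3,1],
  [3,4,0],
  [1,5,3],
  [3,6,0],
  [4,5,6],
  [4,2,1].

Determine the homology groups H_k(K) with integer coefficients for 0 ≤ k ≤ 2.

H_0 = Z,  H_1 = Z^2,  H_2 = Z.

Take the total order 0 < 1 < 2 < 3 < 4 < 5 < 6 on the vertex set. Then K (dimension 2) consists of the simplices:

  0-simplices (7): [0], [1], [2], [3], [4], [5], [6]
  1-simplices (21): [0,1], [0,2], [0,3], [0,4], [0,5], [0,6], [1,2], [1,3], [1,4], [1,5], [1,6], [2,3], [2,4], [2,5], [2,6], [3,4], [3,5], [3,6], [4,5], [4,6], [5,6]
  2-simplices (14): [0,1,5], [0,1,6], [0,2,4], [0,2,5], [0,3,4], [0,3,6], [1,2,3], [1,2,4], [1,3,5], [1,4,6], [2,3,6], [2,5,6], [3,4,5], [4,5,6]

so the chain groups are C_0 ≅ Z^7, C_1 ≅ Z^21, C_2 ≅ Z^14.

∂_1: C_1 → C_0 maps an edge to its endpoints' difference, ∂[p,q] = q − p.
This gives a 7×21 integer matrix of rank 6; reducing to Smith normal form yields diagonal entries (1,1,1,1,1,1).

Boundary ∂_2: C_2 → C_1 maps a triangle to the signed sum of its edges. For instance
  ∂[4,5,6] = [5,6] − [4,6] + [4,5],
  ∂[0,2,4] = [2,4] − [0,4] + [0,2].
This gives a 21×14 integer matrix of rank 13; reducing to Smith normal form yields diagonal entries (1,1,1,1,1,1,1,1,1,1,1,1,1).

Now H_k = ker ∂_k / im ∂_{k+1}, so:

  H_0: rank C_0 − rank ∂_1 = 7 − 6 = 1, and the invariant factors of ∂_1 are all 1, so H_0 = Z.
  H_1: rank ker ∂_1 − rank ∂_2 = (21 − 6) − 13 = 2, and the invariant factors of ∂_2 are all 1, so H_1 = Z^2.
  H_2: rank ker ∂_2 − rank ∂_3 = (14 − 13) − 0 = 1, and there is no ∂_3, so H_2 = Z.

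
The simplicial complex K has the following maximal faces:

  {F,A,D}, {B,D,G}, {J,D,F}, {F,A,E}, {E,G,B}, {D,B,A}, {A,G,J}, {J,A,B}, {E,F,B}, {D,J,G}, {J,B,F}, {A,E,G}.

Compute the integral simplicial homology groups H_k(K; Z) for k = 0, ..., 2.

Fix the vertex order A < B < D < E < F < G < J and write every simplex with vertices in increasing order. Then dim K = 2 and the simplices of K are:

  0-simplices (7): A, B, D, E, F, G, J
  1-simplices (18): AB, AD, AE, AF, AG, AJ, BD, BE, BF, BG, BJ, DF, DG, DJ, EF, EG, FJ, GJ
  2-simplices (12): ABD, ABJ, ADF, AEF, AEG, AGJ, BDG, BEF, BEG, BFJ, DFJ, DGJ

so the chain groups are C_0 ≅ Z^7, C_1 ≅ Z^18, C_2 ≅ Z^12.

Boundary ∂_1: C_1 → C_0 maps an edge to its endpoints' difference, ∂[p,q] = q − p. For instance
  ∂AJ = J − A.
This gives a 7×18 integer matrix of rank 6; reducing to Smith normal form yields diagonal entries (1,1,1,1,1,1).

Boundary ∂_2: C_2 → C_1 acts by ∂[p,q,r] = [q,r] − [p,r] + [p,q]. For instance
  ∂BFJ = FJ − BJ + BF,
  ∂BEG = EG − BG + BE.
This gives a 18×12 integer matrix of rank 12; reducing to Smith normal form yields diagonal entries (1,1,1,1,1,1,1,1,1,1,1,2).

From H_k ≅ ker(∂_k) / im(∂_{k+1}) we obtain:

  H_0: rank C_0 − rank ∂_1 = 7 − 6 = 1, and the invariant factors of ∂_1 are all 1, so H_0 ≅ Z.
  H_1: rank ker ∂_1 − rank ∂_2 = (18 − 6) − 12 = 0, and ∂_2 has invariant factor 2 > 1, so H_1 ≅ Z/2Z.
  H_2: rank ker ∂_2 − rank ∂_3 = (12 − 12) − 0 = 0, and there is no ∂_3, so H_2 ≅ 0.

As a check, the Euler characteristic is 7 − 18 + 12 = 1, which agrees with 1 − 0 + 0 = 1.

H_0 ≅ Z,  H_1 ≅ Z/2Z,  H_2 = 0.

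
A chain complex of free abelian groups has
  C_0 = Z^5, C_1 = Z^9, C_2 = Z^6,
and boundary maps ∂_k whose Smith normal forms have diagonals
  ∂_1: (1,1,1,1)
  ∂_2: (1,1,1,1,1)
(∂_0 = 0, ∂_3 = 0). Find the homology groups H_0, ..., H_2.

H_0 ≅ Z,  H_1 = 0,  H_2 ≅ Z.

H_0: b_0 = 5 − 0 − 4 = 1; torsion from ∂_1 factors > 1: none. So H_0 ≅ Z.
H_1: b_1 = 9 − 4 − 5 = 0; torsion from ∂_2 factors > 1: none. So H_1 ≅ 0.
H_2: b_2 = 6 − 5 − 0 = 1; torsion from ∂_3 factors > 1: none. So H_2 ≅ Z.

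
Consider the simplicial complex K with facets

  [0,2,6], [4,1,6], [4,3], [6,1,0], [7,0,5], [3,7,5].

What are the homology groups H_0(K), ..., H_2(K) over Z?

Order the vertices as 0 < 1 < 2 < 3 < 4 < 5 < 6 < 7. Listing each simplex with vertices in this order, K has dimension 2 with simplices:

  0-simplices (8): [0], [1], [2], [3], [4], [5], [6], [7]
  1-simplices (13): [0,1], [0,2], [0,5], [0,6], [0,7], [1,4], [1,6], [2,6], [3,4], [3,5], [3,7], [4,6], [5,7]
  2-simplices (5): [0,1,6], [0,2,6], [0,5,7], [1,4,6], [3,5,7]

so the chain groups are C_0 ≅ Z^8, C_1 ≅ Z^13, C_2 ≅ Z^5.

The boundary map ∂_1: C_1 → C_0 is given by ∂[p,q] = [q] − [p]. For instance
  ∂[1,4] = [4] − [1].
This gives a 8×13 integer matrix of rank 7; reducing to Smith normal form yields diagonal entries (1,1,1,1,1,1,1).

Boundary ∂_2: C_2 → C_1 sends each 2-simplex [p,q,r] to [q,r] − [p,r] + [p,q]. For instance
  ∂[3,5,7] = [5,7] − [3,7] + [3,5],
  ∂[1,4,6] = [4,6] − [1,6] + [1,4].
As a 13×5 matrix over Z this has rank 5, with invariant factors (1,1,1,1,1).

Computing H_k = (kernel of ∂_k) / (image of ∂_{k+1}):

  H_0: rank C_0 − rank ∂_1 = 8 − 7 = 1, and the invariant factors of ∂_1 are all 1, so H_0 = Z.
  H_1: rank ker ∂_1 − rank ∂_2 = (13 − 7) − 5 = 1, and the invariant factors of ∂_2 are all 1, so H_1 = Z.
  H_2: rank ker ∂_2 − rank ∂_3 = (5 − 5) − 0 = 0, and there is no ∂_3, so H_2 = 0.

H_0 = Z,  H_1 = Z,  H_2 = 0.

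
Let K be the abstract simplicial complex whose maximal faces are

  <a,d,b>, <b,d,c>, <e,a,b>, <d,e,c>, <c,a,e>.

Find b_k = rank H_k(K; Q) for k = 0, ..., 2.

K has 5 vertices, 10 edges, 5 triangles.
rank ∂_0 = 0, rank ∂_1 = 4 ⇒ b_0 = 5 − 0 − 4 = 1; all invariant factors of ∂_1 are 1 so no torsion. So H_0 ≅ Z.
rank ∂_1 = 4, rank ∂_2 = 5 ⇒ b_1 = 10 − 4 − 5 = 1; all invariant factors of ∂_2 are 1 so no torsion. So H_1 ≅ Z.
rank ∂_2 = 5, rank ∂_3 = 0 ⇒ b_2 = 5 − 5 − 0 = 0. So H_2 ≅ 0.

b_0 = 1, b_1 = 1, b_2 = 0.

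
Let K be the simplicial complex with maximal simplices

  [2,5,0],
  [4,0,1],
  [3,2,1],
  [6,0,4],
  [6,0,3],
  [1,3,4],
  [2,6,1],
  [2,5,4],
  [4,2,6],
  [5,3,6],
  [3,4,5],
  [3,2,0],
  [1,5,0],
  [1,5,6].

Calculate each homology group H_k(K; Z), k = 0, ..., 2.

Take the total order 0 < 1 < 2 < 3 < 4 < 5 < 6 on the vertex set. Then K (dimension 2) consists of the simplices:

  0-simplices (7): [0], [1], [2], [3], [4], [5], [6]
  1-simplices (21): [0,1], [0,2], [0,3], [0,4], [0,5], [0,6], [1,2], [1,3], [1,4], [1,5], [1,6], [2,3], [2,4], [2,5], [2,6], [3,4], [3,5], [3,6], [4,5], [4,6], [5,6]
  2-simplices (14): [0,1,4], [0,1,5], [0,2,3], [0,2,5], [0,3,6], [0,4,6], [1,2,3], [1,2,6], [1,3,4], [1,5,6], [2,4,5], [2,4,6], [3,4,5], [3,5,6]

so the chain groups are C_0 ≅ Z^7, C_1 ≅ Z^21, C_2 ≅ Z^14.

Boundary ∂_1: C_1 → C_0 sends each edge [p,q] (with p < q) to q − p. For instance
  ∂[1,2] = [2] − [1].
The resulting 7×21 matrix has rank 6, and its Smith normal form has invariant factors (1,1,1,1,1,1).

∂_2: C_2 → C_1 maps a triangle to the signed sum of its edges. For instance
  ∂[3,5,6] = [5,6] − [3,6] + [3,5],
  ∂[0,4,6] = [4,6] − [0,6] + [0,4].
The 21×14 boundary matrix has rank 13 and Smith normal form diag(1,1,1,1,1,1,1,1,1,1,1,1,1).

Computing H_k = (kernel of ∂_k) / (image of ∂_{k+1}):

  H_0: rank C_0 − rank ∂_1 = 7 − 6 = 1, and the invariant factors of ∂_1 are all 1, so H_0 ≅ Z.
  H_1: rank ker ∂_1 − rank ∂_2 = (21 − 6) − 13 = 2, and the invariant factors of ∂_2 are all 1, so H_1 ≅ Z^2.
  H_2: rank ker ∂_2 − rank ∂_3 = (14 − 13) − 0 = 1, and there is no ∂_3, so H_2 ≅ Z.

(K is a triangulation of the torus T^2.)

H_0 ≅ Z,  H_1 ≅ Z^2,  H_2 ≅ Z.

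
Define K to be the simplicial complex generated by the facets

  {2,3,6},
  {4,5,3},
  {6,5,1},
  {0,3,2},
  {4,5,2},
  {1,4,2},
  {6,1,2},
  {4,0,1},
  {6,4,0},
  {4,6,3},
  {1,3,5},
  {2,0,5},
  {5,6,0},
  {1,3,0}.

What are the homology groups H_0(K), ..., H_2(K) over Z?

H_0 = Z,  H_1 = Z^2,  H_2 = Z.

K has 7 vertices, 21 edges, 14 triangles.
rank ∂_0 = 0, rank ∂_1 = 6 ⇒ b_0 = 7 − 0 − 6 = 1; all invariant factors of ∂_1 are 1 so no torsion. So H_0 ≅ Z.
rank ∂_1 = 6, rank ∂_2 = 13 ⇒ b_1 = 21 − 6 − 13 = 2; all invariant factors of ∂_2 are 1 so no torsion. So H_1 ≅ Z^2.
rank ∂_2 = 13, rank ∂_3 = 0 ⇒ b_2 = 14 − 13 − 0 = 1. So H_2 ≅ Z.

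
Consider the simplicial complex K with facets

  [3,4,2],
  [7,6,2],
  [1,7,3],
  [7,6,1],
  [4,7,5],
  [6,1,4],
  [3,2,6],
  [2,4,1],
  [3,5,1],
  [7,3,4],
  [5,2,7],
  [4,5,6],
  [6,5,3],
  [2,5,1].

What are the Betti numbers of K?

b_0 = 1, b_1 = 2, b_2 = 1.

We work with the vertex ordering 1 < 2 < 3 < 4 < 5 < 6 < 7. The simplices of K, each written with vertices in increasing order, are:

  0-simplices (7): [1], [2], [3], [4], [5], [6], [7]
  1-simplices (21): [1,2], [1,3], [1,4], [1,5], [1,6], [1,7], [2,3], [2,4], [2,5], [2,6], [2,7], [3,4], [3,5], [3,6], [3,7], [4,5], [4,6], [4,7], [5,6], [5,7], [6,7]
  2-simplices (14): [1,2,4], [1,2,5], [1,3,5], [1,3,7], [1,4,6], [1,6,7], [2,3,4], [2,3,6], [2,5,7], [2,6,7], [3,4,7], [3,5,6], [4,5,6], [4,5,7]

so the chain groups are C_0 ≅ Z^7, C_1 ≅ Z^21, C_2 ≅ Z^14.

Boundary ∂_1: C_1 → C_0 is given by ∂[p,q] = [q] − [p].
As a 7×21 matrix over Z this has rank 6, with invariant factors (1,1,1,1,1,1).

Boundary ∂_2: C_2 → C_1 sends each 2-simplex [p,q,r] to [q,r] − [p,r] + [p,q]. For instance
  ∂[2,3,6] = [3,6] − [2,6] + [2,3],
  ∂[1,2,4] = [2,4] − [1,4] + [1,2].
The 21×14 boundary matrix has rank 13 and Smith normal form diag(1,1,1,1,1,1,1,1,1,1,1,1,1).

Now H_k = ker ∂_k / im ∂_{k+1}, so:

  H_0: rank C_0 − rank ∂_1 = 7 − 6 = 1, and the invariant factors of ∂_1 are all 1, so H_0 ≅ Z.
  H_1: rank ker ∂_1 − rank ∂_2 = (21 − 6) − 13 = 2, and the invariant factors of ∂_2 are all 1, so H_1 ≅ Z^2.
  H_2: rank ker ∂_2 − rank ∂_3 = (14 − 13) − 0 = 1, and there is no ∂_3, so H_2 ≅ Z.

As a check, the Euler characteristic is 7 − 21 + 14 = 0, which agrees with 1 − 2 + 1 = 0.

Hence the Betti numbers are b_0 = 1, b_1 = 2, b_2 = 1.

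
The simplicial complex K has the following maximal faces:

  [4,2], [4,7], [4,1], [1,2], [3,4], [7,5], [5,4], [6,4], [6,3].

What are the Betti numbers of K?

Take the total order 1 < 2 < 3 < 4 < 5 < 6 < 7 on the vertex set. Then K (dimension 1) consists of the simplices:

  0-simplices (7): [1], [2], [3], [4], [5], [6], [7]
  1-simplices (9): [1,2], [1,4], [2,4], [3,4], [3,6], [4,5], [4,6], [4,7], [5,7]

Hence C_0 ≅ Z^7, C_1 ≅ Z^9.

∂_1: C_1 → C_0 sends each edge [p,q] (with p < q) to q − p. For instance
  ∂[1,2] = [2] − [1].
The resulting 7×9 matrix has rank 6, and its Smith normal form has invariant factors (1,1,1,1,1,1).

Now H_k = ker ∂_k / im ∂_{k+1}, so:

  H_0: rank C_0 − rank ∂_1 = 7 − 6 = 1, and the invariant factors of ∂_1 are all 1, so H_0 = Z.
  H_1: rank ker ∂_1 − rank ∂_2 = (9 − 6) − 0 = 3, and there is no ∂_2, so H_1 = Z^3.

Hence the Betti numbers are b_0 = 1, b_1 = 3.

b_0 = 1, b_1 = 3.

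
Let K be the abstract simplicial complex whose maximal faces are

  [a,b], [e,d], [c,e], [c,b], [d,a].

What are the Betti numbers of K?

K has 5 vertices, 5 edges.
rank ∂_0 = 0, rank ∂_1 = 4 ⇒ b_0 = 5 − 0 − 4 = 1; all invariant factors of ∂_1 are 1 so no torsion. So H_0 ≅ Z.
rank ∂_1 = 4, rank ∂_2 = 0 ⇒ b_1 = 5 − 4 − 0 = 1. So H_1 ≅ Z.

b_0 = 1, b_1 = 1.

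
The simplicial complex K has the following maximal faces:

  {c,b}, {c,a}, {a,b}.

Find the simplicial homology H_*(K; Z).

H_0 ≅ Z,  H_1 ≅ Z.

Take the total order a < b < c on the vertex set. Then K (dimension 1) consists of the simplices:

  0-simplices (3): a, b, c
  1-simplices (3): ab, ac, bc

Hence C_0 ≅ Z^3, C_1 ≅ Z^3.

Boundary ∂_1: C_1 → C_0 maps an edge to its endpoints' difference, ∂[p,q] = q − p.
As a 3×3 matrix over Z this has rank 2, with invariant factors (1,1).

Now H_k = ker ∂_k / im ∂_{k+1}, so:

  H_0: rank C_0 − rank ∂_1 = 3 − 2 = 1, and the invariant factors of ∂_1 are all 1, so H_0 ≅ Z.
  H_1: rank ker ∂_1 − rank ∂_2 = (3 − 2) − 0 = 1, and there is no ∂_2, so H_1 ≅ Z.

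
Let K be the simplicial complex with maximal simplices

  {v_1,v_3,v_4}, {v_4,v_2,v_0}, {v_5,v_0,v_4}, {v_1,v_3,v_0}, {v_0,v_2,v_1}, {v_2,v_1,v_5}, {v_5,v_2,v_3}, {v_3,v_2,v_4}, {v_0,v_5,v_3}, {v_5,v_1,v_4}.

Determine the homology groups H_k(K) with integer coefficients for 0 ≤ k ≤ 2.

K has 6 vertices, 15 edges, 10 triangles.
rank ∂_0 = 0, rank ∂_1 = 5 ⇒ b_0 = 6 − 0 − 5 = 1; all invariant factors of ∂_1 are 1 so no torsion. So H_0 = Z.
rank ∂_1 = 5, rank ∂_2 = 10 ⇒ b_1 = 15 − 5 − 10 = 0; ∂_2 has invariant factor(s) [2] giving torsion. So H_1 = Z/2Z.
rank ∂_2 = 10, rank ∂_3 = 0 ⇒ b_2 = 10 − 10 − 0 = 0. So H_2 = 0.

H_0 = Z,  H_1 = Z/2Z,  H_2 = 0.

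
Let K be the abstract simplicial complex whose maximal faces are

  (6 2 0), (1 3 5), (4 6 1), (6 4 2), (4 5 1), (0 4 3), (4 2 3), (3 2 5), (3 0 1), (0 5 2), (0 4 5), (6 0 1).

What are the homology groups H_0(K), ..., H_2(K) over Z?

H_0 = Z,  H_1 = Z/2,  H_2 = 0.

Fix the vertex order 0 < 1 < 2 < 3 < 4 < 5 < 6 and write every simplex with vertices in increasing order. Then dim K = 2 and the simplices of K are:

  0-simplices (7): [0], [1], [2], [3], [4], [5], [6]
  1-simplices (18): [0,1], [0,2], [0,3], [0,4], [0,5], [0,6], [1,3], [1,4], [1,5], [1,6], [2,3], [2,4], [2,5], [2,6], [3,4], [3,5], [4,5], [4,6]
  2-simplices (12): [0,1,3], [0,1,6], [0,2,5], [0,2,6], [0,3,4], [0,4,5], [1,3,5], [1,4,5], [1,4,6], [2,3,4], [2,3,5], [2,4,6]

so the chain groups are C_0 ≅ Z^7, C_1 ≅ Z^18, C_2 ≅ Z^12.

Boundary ∂_1: C_1 → C_0 sends each edge [p,q] (with p < q) to q − p.
This gives a 7×18 integer matrix of rank 6; reducing to Smith normal form yields diagonal entries (1,1,1,1,1,1).

Boundary ∂_2: C_2 → C_1 sends each 2-simplex [p,q,r] to [q,r] − [p,r] + [p,q]. For instance
  ∂[0,1,3] = [1,3] − [0,3] + [0,1],
  ∂[1,3,5] = [3,5] − [1,5] + [1,3].
This gives a 18×12 integer matrix of rank 12; reducing to Smith normal form yields diagonal entries (1,1,1,1,1,1,1,1,1,1,1,2).

From H_k ≅ ker(∂_k) / im(∂_{k+1}) we obtain:

  H_0: rank C_0 − rank ∂_1 = 7 − 6 = 1, and the invariant factors of ∂_1 are all 1, so H_0 ≅ Z.
  H_1: rank ker ∂_1 − rank ∂_2 = (18 − 6) − 12 = 0, and ∂_2 has invariant factor 2 > 1, so H_1 ≅ Z/2.
  H_2: rank ker ∂_2 − rank ∂_3 = (12 − 12) − 0 = 0, and there is no ∂_3, so H_2 ≅ 0.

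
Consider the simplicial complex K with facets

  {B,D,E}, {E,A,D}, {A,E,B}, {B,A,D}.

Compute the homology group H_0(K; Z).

H_0 ≅ Z.

K has 4 vertices, 6 edges, 4 triangles.
rank ∂_0 = 0, rank ∂_1 = 3 ⇒ b_0 = 4 − 0 − 3 = 1; all invariant factors of ∂_1 are 1 so no torsion. So H_0 ≅ Z.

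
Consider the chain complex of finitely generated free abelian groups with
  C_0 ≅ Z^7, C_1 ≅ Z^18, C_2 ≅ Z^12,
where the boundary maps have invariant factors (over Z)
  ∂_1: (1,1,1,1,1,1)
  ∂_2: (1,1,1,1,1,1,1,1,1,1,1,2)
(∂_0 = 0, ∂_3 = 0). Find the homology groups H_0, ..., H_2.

H_0 = Z,  H_1 = Z/2,  H_2 = 0.

H_0: b_0 = 7 − 0 − 6 = 1; torsion from ∂_1 factors > 1: none. So H_0 = Z.
H_1: b_1 = 18 − 6 − 12 = 0; torsion from ∂_2 factors > 1: [2]. So H_1 = Z/2.
H_2: b_2 = 12 − 12 − 0 = 0; torsion from ∂_3 factors > 1: none. So H_2 = 0.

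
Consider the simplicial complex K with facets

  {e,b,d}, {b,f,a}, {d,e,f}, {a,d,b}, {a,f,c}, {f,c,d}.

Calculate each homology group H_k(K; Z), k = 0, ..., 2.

Take the total order a < b < c < d < e < f on the vertex set. Then K (dimension 2) consists of the simplices:

  0-simplices (6): a, b, c, d, e, f
  1-simplices (12): ab, ac, ad, af, bd, be, bf, cd, cf, de, df, ef
  2-simplices (6): abd, abf, acf, bde, cdf, def

so the chain groups are C_0 ≅ Z^6, C_1 ≅ Z^12, C_2 ≅ Z^6.

Boundary ∂_1: C_1 → C_0 sends each edge [p,q] (with p < q) to q − p.
The resulting 6×12 matrix has rank 5, and its Smith normal form has invariant factors (1,1,1,1,1).

The boundary map ∂_2: C_2 → C_1 acts by ∂[p,q,r] = [q,r] − [p,r] + [p,q]. For instance
  ∂abd = bd − ad + ab,
  ∂def = ef − df + de.
As a 12×6 matrix over Z this has rank 6, with invariant factors (1,1,1,1,1,1).

Computing H_k = (kernel of ∂_k) / (image of ∂_{k+1}):

  H_0: rank C_0 − rank ∂_1 = 6 − 5 = 1, and the invariant factors of ∂_1 are all 1, so H_0 ≅ Z.
  H_1: rank ker ∂_1 − rank ∂_2 = (12 − 5) − 6 = 1, and the invariant factors of ∂_2 are all 1, so H_1 ≅ Z.
  H_2: rank ker ∂_2 − rank ∂_3 = (6 − 6) − 0 = 0, and there is no ∂_3, so H_2 ≅ 0.

(K is a triangulation of the cylinder S^1 x I.)

H_0 = Z,  H_1 = Z,  H_2 = 0.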